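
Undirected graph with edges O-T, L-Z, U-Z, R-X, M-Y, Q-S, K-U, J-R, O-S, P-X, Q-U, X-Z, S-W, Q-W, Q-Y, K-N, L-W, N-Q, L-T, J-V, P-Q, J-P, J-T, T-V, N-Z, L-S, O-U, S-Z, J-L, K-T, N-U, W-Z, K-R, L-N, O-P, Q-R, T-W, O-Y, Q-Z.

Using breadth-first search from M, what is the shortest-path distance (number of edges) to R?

3

Level 0: M
Level 1: Y
Level 2: O, Q
Level 3: N, P, R, S, T, U, W, Z
Level 4: J, K, L, V, X
R first appears at level 3.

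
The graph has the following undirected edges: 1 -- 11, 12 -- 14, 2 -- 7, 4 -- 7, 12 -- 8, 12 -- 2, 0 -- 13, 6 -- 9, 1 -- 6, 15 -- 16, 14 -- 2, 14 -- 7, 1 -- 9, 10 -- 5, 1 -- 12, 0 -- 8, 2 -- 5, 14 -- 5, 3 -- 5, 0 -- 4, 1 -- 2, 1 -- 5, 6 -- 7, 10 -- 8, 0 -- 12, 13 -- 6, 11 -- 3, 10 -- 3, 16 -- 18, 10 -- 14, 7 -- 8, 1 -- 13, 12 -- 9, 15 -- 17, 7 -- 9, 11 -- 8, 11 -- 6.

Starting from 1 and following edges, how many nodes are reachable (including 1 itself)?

BFS from 1 visits: 1, 13, 12, 11, 9, 6, 5, 2, 0, 14, 8, 3, 7, 10, 4
Reachable nodes: 15 of 19 total.

15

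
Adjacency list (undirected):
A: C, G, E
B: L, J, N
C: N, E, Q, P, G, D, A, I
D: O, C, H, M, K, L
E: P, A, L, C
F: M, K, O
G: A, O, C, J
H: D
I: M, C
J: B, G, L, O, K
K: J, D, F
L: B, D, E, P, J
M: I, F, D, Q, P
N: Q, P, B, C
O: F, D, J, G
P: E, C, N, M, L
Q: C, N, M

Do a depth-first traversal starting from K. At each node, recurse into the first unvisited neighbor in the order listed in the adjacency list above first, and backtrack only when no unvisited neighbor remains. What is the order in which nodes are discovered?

K, J, B, L, D, O, F, M, I, C, N, Q, P, E, A, G, H

Visit K
K → J
J → B
B → L
L → D
D → O
O → F
F → M
M → I
I → C
C → N
N → Q
N → P
P → E
E → A
A → G
D → H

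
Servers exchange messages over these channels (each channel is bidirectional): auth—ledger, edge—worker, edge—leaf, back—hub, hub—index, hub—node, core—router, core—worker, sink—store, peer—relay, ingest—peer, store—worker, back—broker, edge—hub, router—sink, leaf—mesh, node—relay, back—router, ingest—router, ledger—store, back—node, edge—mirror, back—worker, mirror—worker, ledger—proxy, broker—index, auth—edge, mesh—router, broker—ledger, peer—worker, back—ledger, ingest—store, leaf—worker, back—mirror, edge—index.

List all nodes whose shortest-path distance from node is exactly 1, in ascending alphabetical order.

back, hub, relay

Level 0: node
Level 1: back, hub, relay
Level 2: broker, edge, index, ledger, mirror, peer, router, worker
Level 3: auth, core, ingest, leaf, mesh, proxy, sink, store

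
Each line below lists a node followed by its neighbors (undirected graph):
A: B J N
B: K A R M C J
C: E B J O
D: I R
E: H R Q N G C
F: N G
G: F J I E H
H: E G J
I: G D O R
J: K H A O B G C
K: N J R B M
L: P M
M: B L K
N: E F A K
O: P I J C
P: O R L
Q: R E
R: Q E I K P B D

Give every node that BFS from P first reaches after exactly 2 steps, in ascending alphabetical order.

Level 0: P
Level 1: L, O, R
Level 2: B, C, D, E, I, J, K, M, Q
Level 3: A, G, H, N
Level 4: F

B, C, D, E, I, J, K, M, Q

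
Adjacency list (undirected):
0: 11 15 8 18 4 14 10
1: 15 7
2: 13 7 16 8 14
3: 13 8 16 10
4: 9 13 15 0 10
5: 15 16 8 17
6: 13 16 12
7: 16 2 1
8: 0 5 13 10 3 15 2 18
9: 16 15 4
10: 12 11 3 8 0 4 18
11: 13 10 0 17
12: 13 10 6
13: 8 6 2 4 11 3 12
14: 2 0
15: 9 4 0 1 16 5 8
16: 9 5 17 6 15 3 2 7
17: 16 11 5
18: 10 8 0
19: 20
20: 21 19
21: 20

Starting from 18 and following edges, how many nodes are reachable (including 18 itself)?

BFS from 18 visits: 18, 0, 8, 10, 4, 11, 14, 15, 2, 3, 5, 13, 12, 9, 17, 1, 16, 7, 6
Reachable nodes: 19 of 22 total.

19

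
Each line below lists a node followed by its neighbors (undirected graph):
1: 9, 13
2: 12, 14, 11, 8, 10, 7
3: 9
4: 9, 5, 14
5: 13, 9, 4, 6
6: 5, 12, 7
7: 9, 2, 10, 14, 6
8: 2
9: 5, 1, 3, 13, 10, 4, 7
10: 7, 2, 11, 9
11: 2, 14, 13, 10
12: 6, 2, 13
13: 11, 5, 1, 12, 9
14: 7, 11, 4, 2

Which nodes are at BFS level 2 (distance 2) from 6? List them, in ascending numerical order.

2, 4, 9, 10, 13, 14

Level 0: 6
Level 1: 5, 7, 12
Level 2: 2, 4, 9, 10, 13, 14
Level 3: 1, 3, 8, 11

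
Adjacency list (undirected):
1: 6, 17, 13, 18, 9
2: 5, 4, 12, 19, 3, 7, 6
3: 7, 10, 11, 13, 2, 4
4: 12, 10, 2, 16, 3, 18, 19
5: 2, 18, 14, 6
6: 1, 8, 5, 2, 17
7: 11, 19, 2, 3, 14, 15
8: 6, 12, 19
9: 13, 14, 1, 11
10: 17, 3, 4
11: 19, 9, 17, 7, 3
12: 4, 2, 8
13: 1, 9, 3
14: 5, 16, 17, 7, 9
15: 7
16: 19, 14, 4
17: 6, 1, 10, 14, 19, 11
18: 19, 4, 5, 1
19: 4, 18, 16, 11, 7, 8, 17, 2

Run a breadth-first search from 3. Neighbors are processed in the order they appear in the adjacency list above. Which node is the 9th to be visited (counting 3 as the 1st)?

14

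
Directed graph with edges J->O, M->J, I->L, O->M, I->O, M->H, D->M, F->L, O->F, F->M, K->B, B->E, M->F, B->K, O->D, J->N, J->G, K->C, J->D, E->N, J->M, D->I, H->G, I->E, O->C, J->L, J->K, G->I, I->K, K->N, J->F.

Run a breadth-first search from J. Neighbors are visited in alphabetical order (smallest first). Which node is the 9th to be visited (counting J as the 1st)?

O

Visit J; enqueue D, F, G, K, L, M, N, O → queue [D, F, G, K, L, M, N, O]
Visit D; enqueue I → queue [F, G, K, L, M, N, O, I]
Visit F → queue [G, K, L, M, N, O, I]
Visit G → queue [K, L, M, N, O, I]
Visit K; enqueue B, C → queue [L, M, N, O, I, B, C]
Visit L → queue [M, N, O, I, B, C]
Visit M; enqueue H → queue [N, O, I, B, C, H]
Visit N → queue [O, I, B, C, H]
Visit O → queue [I, B, C, H]
Visit I; enqueue E → queue [B, C, H, E]
Visit B → queue [C, H, E]
Visit C → queue [H, E]
Visit H → queue [E]
Visit E → queue []

Visit order: J, D, F, G, K, L, M, N, O, I, B, C, H, E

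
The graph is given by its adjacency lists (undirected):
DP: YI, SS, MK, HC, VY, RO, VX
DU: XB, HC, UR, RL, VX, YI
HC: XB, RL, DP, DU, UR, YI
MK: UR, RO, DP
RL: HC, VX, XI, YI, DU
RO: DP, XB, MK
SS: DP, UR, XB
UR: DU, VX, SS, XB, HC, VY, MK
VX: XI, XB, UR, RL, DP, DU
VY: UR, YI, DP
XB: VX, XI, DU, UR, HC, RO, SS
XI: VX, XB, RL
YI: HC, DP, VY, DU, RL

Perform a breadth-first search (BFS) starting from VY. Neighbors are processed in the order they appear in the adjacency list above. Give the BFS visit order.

VY UR YI DP DU VX SS XB HC MK RL RO XI

Visit VY; enqueue UR, YI, DP → queue [UR, YI, DP]
Visit UR; enqueue DU, VX, SS, XB, HC, MK → queue [YI, DP, DU, VX, SS, XB, HC, MK]
Visit YI; enqueue RL → queue [DP, DU, VX, SS, XB, HC, MK, RL]
Visit DP; enqueue RO → queue [DU, VX, SS, XB, HC, MK, RL, RO]
Visit DU → queue [VX, SS, XB, HC, MK, RL, RO]
Visit VX; enqueue XI → queue [SS, XB, HC, MK, RL, RO, XI]
Visit SS → queue [XB, HC, MK, RL, RO, XI]
Visit XB → queue [HC, MK, RL, RO, XI]
Visit HC → queue [MK, RL, RO, XI]
Visit MK → queue [RL, RO, XI]
Visit RL → queue [RO, XI]
Visit RO → queue [XI]
Visit XI → queue []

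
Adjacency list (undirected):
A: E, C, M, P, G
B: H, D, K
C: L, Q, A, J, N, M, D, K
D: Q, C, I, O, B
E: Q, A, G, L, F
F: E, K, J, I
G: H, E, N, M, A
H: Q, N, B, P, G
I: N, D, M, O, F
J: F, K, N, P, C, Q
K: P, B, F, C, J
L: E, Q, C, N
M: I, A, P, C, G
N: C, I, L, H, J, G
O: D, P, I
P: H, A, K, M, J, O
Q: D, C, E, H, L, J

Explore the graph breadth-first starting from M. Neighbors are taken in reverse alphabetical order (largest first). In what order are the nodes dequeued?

Visit M; enqueue P, I, G, C, A → queue [P, I, G, C, A]
Visit P; enqueue O, K, J, H → queue [I, G, C, A, O, K, J, H]
Visit I; enqueue N, F, D → queue [G, C, A, O, K, J, H, N, F, D]
Visit G; enqueue E → queue [C, A, O, K, J, H, N, F, D, E]
Visit C; enqueue Q, L → queue [A, O, K, J, H, N, F, D, E, Q, L]
Visit A → queue [O, K, J, H, N, F, D, E, Q, L]
Visit O → queue [K, J, H, N, F, D, E, Q, L]
Visit K; enqueue B → queue [J, H, N, F, D, E, Q, L, B]
Visit J → queue [H, N, F, D, E, Q, L, B]
Visit H → queue [N, F, D, E, Q, L, B]
Visit N → queue [F, D, E, Q, L, B]
Visit F → queue [D, E, Q, L, B]
Visit D → queue [E, Q, L, B]
Visit E → queue [Q, L, B]
Visit Q → queue [L, B]
Visit L → queue [B]
Visit B → queue []

M, P, I, G, C, A, O, K, J, H, N, F, D, E, Q, L, B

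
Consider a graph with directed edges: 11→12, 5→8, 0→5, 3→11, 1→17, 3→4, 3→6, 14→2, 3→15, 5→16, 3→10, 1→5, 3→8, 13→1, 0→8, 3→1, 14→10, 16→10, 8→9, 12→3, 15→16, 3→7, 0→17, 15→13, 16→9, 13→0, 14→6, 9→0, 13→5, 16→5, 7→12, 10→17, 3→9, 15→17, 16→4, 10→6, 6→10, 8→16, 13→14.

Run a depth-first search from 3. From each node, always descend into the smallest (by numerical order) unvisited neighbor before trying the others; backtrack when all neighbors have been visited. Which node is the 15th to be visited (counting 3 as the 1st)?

Visit 3
3 → 1
1 → 5
5 → 8
8 → 9
9 → 0
0 → 17
8 → 16
16 → 4
16 → 10
10 → 6
3 → 7
7 → 12
3 → 11
3 → 15
15 → 13
13 → 14
14 → 2

Visit order: 3, 1, 5, 8, 9, 0, 17, 16, 4, 10, 6, 7, 12, 11, 15, 13, 14, 2

15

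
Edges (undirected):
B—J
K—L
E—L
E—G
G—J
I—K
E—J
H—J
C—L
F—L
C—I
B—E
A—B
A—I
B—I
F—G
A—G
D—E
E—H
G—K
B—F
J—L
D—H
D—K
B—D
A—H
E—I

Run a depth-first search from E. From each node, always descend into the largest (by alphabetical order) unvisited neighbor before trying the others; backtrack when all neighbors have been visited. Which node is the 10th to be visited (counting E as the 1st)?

A

Visit E
E → L
L → K
K → I
I → C
I → B
B → J
J → H
H → D
H → A
A → G
G → F

Visit order: E, L, K, I, C, B, J, H, D, A, G, F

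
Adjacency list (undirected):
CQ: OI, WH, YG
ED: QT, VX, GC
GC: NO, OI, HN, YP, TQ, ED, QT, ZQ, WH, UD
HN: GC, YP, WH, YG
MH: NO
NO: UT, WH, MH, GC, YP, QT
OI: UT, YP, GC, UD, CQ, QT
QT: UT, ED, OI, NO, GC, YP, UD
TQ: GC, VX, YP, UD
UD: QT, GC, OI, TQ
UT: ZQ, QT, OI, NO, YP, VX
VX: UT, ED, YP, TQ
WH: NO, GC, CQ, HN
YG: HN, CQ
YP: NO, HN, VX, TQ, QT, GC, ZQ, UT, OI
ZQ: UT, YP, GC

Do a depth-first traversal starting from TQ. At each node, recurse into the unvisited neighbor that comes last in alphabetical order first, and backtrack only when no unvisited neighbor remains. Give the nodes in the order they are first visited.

Visit TQ
TQ → YP
YP → ZQ
ZQ → UT
UT → VX
VX → ED
ED → QT
QT → UD
UD → OI
OI → GC
GC → WH
WH → NO
NO → MH
WH → HN
HN → YG
YG → CQ

TQ → YP → ZQ → UT → VX → ED → QT → UD → OI → GC → WH → NO → MH → HN → YG → CQ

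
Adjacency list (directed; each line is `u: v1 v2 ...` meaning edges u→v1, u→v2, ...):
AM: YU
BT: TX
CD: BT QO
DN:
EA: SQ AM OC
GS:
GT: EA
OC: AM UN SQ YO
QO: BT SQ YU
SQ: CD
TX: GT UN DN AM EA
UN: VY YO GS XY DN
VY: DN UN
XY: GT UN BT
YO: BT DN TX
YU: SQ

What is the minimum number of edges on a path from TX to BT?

Level 0: TX
Level 1: AM, DN, EA, GT, UN
Level 2: GS, OC, SQ, VY, XY, YO, YU
Level 3: BT, CD
Level 4: QO
BT first appears at level 3.

3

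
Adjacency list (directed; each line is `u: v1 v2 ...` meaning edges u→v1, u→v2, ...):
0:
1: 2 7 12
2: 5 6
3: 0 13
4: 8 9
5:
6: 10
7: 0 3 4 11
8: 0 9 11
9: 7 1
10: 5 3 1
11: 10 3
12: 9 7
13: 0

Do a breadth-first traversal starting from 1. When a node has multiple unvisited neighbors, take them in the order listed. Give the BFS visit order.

Visit 1; enqueue 2, 7, 12 → queue [2, 7, 12]
Visit 2; enqueue 5, 6 → queue [7, 12, 5, 6]
Visit 7; enqueue 0, 3, 4, 11 → queue [12, 5, 6, 0, 3, 4, 11]
Visit 12; enqueue 9 → queue [5, 6, 0, 3, 4, 11, 9]
Visit 5 → queue [6, 0, 3, 4, 11, 9]
Visit 6; enqueue 10 → queue [0, 3, 4, 11, 9, 10]
Visit 0 → queue [3, 4, 11, 9, 10]
Visit 3; enqueue 13 → queue [4, 11, 9, 10, 13]
Visit 4; enqueue 8 → queue [11, 9, 10, 13, 8]
Visit 11 → queue [9, 10, 13, 8]
Visit 9 → queue [10, 13, 8]
Visit 10 → queue [13, 8]
Visit 13 → queue [8]
Visit 8 → queue []

1, 2, 7, 12, 5, 6, 0, 3, 4, 11, 9, 10, 13, 8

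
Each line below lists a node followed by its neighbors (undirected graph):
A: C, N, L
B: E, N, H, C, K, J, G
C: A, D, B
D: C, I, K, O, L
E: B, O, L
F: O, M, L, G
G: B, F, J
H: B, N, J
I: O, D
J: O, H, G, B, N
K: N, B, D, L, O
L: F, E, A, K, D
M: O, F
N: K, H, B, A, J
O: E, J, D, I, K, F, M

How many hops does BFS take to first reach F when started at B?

Level 0: B
Level 1: C, E, G, H, J, K, N
Level 2: A, D, F, L, O
Level 3: I, M
F first appears at level 2.

2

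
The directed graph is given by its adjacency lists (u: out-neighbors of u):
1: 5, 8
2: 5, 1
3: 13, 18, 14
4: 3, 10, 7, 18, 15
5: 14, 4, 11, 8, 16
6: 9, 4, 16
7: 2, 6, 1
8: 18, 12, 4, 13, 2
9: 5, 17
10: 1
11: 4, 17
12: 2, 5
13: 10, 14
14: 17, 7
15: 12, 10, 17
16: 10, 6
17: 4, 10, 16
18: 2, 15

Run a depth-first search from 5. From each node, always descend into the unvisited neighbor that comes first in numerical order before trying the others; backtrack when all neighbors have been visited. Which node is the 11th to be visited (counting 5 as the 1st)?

Visit 5
5 → 4
4 → 3
3 → 13
13 → 10
10 → 1
1 → 8
8 → 2
8 → 12
8 → 18
18 → 15
15 → 17
17 → 16
16 → 6
6 → 9
13 → 14
14 → 7
5 → 11

Visit order: 5, 4, 3, 13, 10, 1, 8, 2, 12, 18, 15, 17, 16, 6, 9, 14, 7, 11

15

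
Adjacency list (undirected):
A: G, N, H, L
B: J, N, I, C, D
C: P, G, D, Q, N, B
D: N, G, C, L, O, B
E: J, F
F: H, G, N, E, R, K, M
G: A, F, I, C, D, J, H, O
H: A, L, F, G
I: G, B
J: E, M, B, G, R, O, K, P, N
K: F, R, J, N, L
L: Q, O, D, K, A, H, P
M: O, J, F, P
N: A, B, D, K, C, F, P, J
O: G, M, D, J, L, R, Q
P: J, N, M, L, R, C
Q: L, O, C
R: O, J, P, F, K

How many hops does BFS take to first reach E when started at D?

3

Level 0: D
Level 1: B, C, G, L, N, O
Level 2: A, F, H, I, J, K, M, P, Q, R
Level 3: E
E first appears at level 3.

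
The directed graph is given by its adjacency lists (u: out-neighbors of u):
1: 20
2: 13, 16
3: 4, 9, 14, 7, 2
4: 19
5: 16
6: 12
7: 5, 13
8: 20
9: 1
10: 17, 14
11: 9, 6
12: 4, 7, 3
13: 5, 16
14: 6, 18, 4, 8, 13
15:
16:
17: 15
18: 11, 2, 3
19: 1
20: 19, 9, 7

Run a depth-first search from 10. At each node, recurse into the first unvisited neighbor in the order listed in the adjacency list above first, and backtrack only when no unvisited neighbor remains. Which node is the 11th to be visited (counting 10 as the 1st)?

Visit 10
10 → 17
17 → 15
10 → 14
14 → 6
6 → 12
12 → 4
4 → 19
19 → 1
1 → 20
20 → 9
20 → 7
7 → 5
5 → 16
7 → 13
12 → 3
3 → 2
14 → 18
18 → 11
14 → 8

Visit order: 10, 17, 15, 14, 6, 12, 4, 19, 1, 20, 9, 7, 5, 16, 13, 3, 2, 18, 11, 8

9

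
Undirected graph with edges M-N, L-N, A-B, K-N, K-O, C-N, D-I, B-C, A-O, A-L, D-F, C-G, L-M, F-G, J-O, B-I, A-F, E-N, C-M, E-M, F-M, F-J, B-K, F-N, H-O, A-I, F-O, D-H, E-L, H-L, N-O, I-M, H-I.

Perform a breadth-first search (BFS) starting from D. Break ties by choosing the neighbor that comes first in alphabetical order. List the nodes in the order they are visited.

Visit D; enqueue F, H, I → queue [F, H, I]
Visit F; enqueue A, G, J, M, N, O → queue [H, I, A, G, J, M, N, O]
Visit H; enqueue L → queue [I, A, G, J, M, N, O, L]
Visit I; enqueue B → queue [A, G, J, M, N, O, L, B]
Visit A → queue [G, J, M, N, O, L, B]
Visit G; enqueue C → queue [J, M, N, O, L, B, C]
Visit J → queue [M, N, O, L, B, C]
Visit M; enqueue E → queue [N, O, L, B, C, E]
Visit N; enqueue K → queue [O, L, B, C, E, K]
Visit O → queue [L, B, C, E, K]
Visit L → queue [B, C, E, K]
Visit B → queue [C, E, K]
Visit C → queue [E, K]
Visit E → queue [K]
Visit K → queue []

D, F, H, I, A, G, J, M, N, O, L, B, C, E, K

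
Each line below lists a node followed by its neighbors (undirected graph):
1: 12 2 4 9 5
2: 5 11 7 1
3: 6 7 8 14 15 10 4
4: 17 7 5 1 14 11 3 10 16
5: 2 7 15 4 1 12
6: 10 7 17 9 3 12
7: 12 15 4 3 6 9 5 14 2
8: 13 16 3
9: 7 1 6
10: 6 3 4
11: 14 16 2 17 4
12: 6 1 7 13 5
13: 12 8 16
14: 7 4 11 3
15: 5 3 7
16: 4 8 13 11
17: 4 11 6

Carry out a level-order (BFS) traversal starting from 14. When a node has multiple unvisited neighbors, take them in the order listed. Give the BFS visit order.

14, 7, 4, 11, 3, 12, 15, 6, 9, 5, 2, 17, 1, 10, 16, 8, 13

Visit 14; enqueue 7, 4, 11, 3 → queue [7, 4, 11, 3]
Visit 7; enqueue 12, 15, 6, 9, 5, 2 → queue [4, 11, 3, 12, 15, 6, 9, 5, 2]
Visit 4; enqueue 17, 1, 10, 16 → queue [11, 3, 12, 15, 6, 9, 5, 2, 17, 1, 10, 16]
Visit 11 → queue [3, 12, 15, 6, 9, 5, 2, 17, 1, 10, 16]
Visit 3; enqueue 8 → queue [12, 15, 6, 9, 5, 2, 17, 1, 10, 16, 8]
Visit 12; enqueue 13 → queue [15, 6, 9, 5, 2, 17, 1, 10, 16, 8, 13]
Visit 15 → queue [6, 9, 5, 2, 17, 1, 10, 16, 8, 13]
Visit 6 → queue [9, 5, 2, 17, 1, 10, 16, 8, 13]
Visit 9 → queue [5, 2, 17, 1, 10, 16, 8, 13]
Visit 5 → queue [2, 17, 1, 10, 16, 8, 13]
Visit 2 → queue [17, 1, 10, 16, 8, 13]
Visit 17 → queue [1, 10, 16, 8, 13]
Visit 1 → queue [10, 16, 8, 13]
Visit 10 → queue [16, 8, 13]
Visit 16 → queue [8, 13]
Visit 8 → queue [13]
Visit 13 → queue []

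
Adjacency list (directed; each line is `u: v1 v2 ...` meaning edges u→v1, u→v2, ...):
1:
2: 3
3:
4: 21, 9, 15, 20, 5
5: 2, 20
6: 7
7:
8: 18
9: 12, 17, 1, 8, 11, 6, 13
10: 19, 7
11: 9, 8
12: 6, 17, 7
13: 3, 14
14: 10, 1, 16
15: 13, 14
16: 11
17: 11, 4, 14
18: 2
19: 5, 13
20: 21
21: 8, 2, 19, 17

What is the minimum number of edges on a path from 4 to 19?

Level 0: 4
Level 1: 5, 9, 15, 20, 21
Level 2: 1, 2, 6, 8, 11, 12, 13, 14, 17, 19
Level 3: 3, 7, 10, 16, 18
19 first appears at level 2.

2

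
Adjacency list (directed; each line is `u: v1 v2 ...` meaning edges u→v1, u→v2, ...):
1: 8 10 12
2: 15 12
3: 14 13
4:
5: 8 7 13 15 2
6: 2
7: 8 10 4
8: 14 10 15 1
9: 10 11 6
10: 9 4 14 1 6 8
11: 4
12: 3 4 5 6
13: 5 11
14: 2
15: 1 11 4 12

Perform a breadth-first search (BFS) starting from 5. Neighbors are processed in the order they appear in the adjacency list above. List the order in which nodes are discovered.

5 8 7 13 15 2 14 10 1 4 11 12 9 6 3

Visit 5; enqueue 8, 7, 13, 15, 2 → queue [8, 7, 13, 15, 2]
Visit 8; enqueue 14, 10, 1 → queue [7, 13, 15, 2, 14, 10, 1]
Visit 7; enqueue 4 → queue [13, 15, 2, 14, 10, 1, 4]
Visit 13; enqueue 11 → queue [15, 2, 14, 10, 1, 4, 11]
Visit 15; enqueue 12 → queue [2, 14, 10, 1, 4, 11, 12]
Visit 2 → queue [14, 10, 1, 4, 11, 12]
Visit 14 → queue [10, 1, 4, 11, 12]
Visit 10; enqueue 9, 6 → queue [1, 4, 11, 12, 9, 6]
Visit 1 → queue [4, 11, 12, 9, 6]
Visit 4 → queue [11, 12, 9, 6]
Visit 11 → queue [12, 9, 6]
Visit 12; enqueue 3 → queue [9, 6, 3]
Visit 9 → queue [6, 3]
Visit 6 → queue [3]
Visit 3 → queue []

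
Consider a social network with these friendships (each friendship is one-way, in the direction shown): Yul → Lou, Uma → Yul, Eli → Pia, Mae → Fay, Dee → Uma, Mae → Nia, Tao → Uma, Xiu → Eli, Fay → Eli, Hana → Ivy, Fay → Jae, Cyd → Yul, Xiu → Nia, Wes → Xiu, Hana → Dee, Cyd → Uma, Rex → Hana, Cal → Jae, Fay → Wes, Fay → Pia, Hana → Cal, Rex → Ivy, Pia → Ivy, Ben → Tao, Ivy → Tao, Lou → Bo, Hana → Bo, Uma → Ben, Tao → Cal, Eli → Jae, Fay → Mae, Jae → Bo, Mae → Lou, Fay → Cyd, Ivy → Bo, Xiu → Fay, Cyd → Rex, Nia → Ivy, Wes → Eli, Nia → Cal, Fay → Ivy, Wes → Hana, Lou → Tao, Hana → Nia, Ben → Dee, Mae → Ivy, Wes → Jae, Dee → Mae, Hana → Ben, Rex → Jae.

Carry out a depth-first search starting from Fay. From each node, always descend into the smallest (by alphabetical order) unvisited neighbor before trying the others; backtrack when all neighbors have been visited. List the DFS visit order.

Fay → Cyd → Rex → Hana → Ben → Dee → Mae → Ivy → Bo → Tao → Cal → Jae → Uma → Yul → Lou → Nia → Eli → Pia → Wes → Xiu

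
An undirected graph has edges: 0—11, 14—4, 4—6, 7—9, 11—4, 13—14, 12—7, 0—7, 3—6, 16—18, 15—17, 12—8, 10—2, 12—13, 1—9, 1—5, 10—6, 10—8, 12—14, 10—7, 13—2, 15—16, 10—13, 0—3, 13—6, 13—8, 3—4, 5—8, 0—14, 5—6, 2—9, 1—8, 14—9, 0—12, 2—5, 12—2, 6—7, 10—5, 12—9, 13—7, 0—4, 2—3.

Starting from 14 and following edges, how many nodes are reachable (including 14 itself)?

BFS from 14 visits: 14, 0, 4, 9, 12, 13, 3, 7, 11, 6, 1, 2, 8, 10, 5
Reachable nodes: 15 of 19 total.

15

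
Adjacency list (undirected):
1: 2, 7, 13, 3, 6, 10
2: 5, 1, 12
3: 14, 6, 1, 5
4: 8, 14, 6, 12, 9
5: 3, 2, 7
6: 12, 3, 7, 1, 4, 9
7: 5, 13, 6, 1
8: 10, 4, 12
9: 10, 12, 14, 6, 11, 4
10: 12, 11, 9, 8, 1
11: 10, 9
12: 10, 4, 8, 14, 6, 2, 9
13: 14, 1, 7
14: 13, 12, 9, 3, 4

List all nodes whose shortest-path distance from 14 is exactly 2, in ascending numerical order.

Level 0: 14
Level 1: 3, 4, 9, 12, 13
Level 2: 1, 2, 5, 6, 7, 8, 10, 11

1, 2, 5, 6, 7, 8, 10, 11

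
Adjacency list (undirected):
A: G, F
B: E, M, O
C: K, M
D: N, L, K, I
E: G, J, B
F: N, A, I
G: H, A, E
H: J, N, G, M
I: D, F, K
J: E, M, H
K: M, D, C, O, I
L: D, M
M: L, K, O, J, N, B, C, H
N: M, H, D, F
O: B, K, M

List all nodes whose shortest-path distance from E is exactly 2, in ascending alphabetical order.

A, H, M, O

Level 0: E
Level 1: B, G, J
Level 2: A, H, M, O
Level 3: C, F, K, L, N
Level 4: D, I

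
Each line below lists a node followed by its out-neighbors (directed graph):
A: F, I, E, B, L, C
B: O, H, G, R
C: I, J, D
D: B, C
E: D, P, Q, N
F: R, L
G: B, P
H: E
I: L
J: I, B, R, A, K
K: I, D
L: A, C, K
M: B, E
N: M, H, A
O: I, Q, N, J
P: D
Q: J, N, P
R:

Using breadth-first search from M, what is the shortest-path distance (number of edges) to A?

Level 0: M
Level 1: B, E
Level 2: D, G, H, N, O, P, Q, R
Level 3: A, C, I, J
Level 4: F, K, L
A first appears at level 3.

3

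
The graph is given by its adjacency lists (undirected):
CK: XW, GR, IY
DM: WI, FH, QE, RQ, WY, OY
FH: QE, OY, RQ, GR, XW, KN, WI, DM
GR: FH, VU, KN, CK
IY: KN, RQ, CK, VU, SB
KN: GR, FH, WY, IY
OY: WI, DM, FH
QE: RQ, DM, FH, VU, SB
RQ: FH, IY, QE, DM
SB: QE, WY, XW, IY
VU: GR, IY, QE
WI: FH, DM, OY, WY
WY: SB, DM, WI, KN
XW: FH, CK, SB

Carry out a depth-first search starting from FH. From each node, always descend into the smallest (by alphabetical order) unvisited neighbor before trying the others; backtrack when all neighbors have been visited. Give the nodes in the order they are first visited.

Visit FH
FH → DM
DM → OY
OY → WI
WI → WY
WY → KN
KN → GR
GR → CK
CK → IY
IY → RQ
RQ → QE
QE → SB
SB → XW
QE → VU

FH DM OY WI WY KN GR CK IY RQ QE SB XW VU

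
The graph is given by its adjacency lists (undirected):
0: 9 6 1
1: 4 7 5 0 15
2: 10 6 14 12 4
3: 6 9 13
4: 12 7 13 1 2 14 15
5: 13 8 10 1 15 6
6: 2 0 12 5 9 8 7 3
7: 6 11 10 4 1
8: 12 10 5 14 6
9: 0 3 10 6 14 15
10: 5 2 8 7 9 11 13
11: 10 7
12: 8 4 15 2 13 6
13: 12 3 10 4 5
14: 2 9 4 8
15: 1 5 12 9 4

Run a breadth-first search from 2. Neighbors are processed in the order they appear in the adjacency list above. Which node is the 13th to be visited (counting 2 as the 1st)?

0

Visit 2; enqueue 10, 6, 14, 12, 4 → queue [10, 6, 14, 12, 4]
Visit 10; enqueue 5, 8, 7, 9, 11, 13 → queue [6, 14, 12, 4, 5, 8, 7, 9, 11, 13]
Visit 6; enqueue 0, 3 → queue [14, 12, 4, 5, 8, 7, 9, 11, 13, 0, 3]
Visit 14 → queue [12, 4, 5, 8, 7, 9, 11, 13, 0, 3]
Visit 12; enqueue 15 → queue [4, 5, 8, 7, 9, 11, 13, 0, 3, 15]
Visit 4; enqueue 1 → queue [5, 8, 7, 9, 11, 13, 0, 3, 15, 1]
Visit 5 → queue [8, 7, 9, 11, 13, 0, 3, 15, 1]
Visit 8 → queue [7, 9, 11, 13, 0, 3, 15, 1]
Visit 7 → queue [9, 11, 13, 0, 3, 15, 1]
Visit 9 → queue [11, 13, 0, 3, 15, 1]
Visit 11 → queue [13, 0, 3, 15, 1]
Visit 13 → queue [0, 3, 15, 1]
Visit 0 → queue [3, 15, 1]
Visit 3 → queue [15, 1]
Visit 15 → queue [1]
Visit 1 → queue []

Visit order: 2, 10, 6, 14, 12, 4, 5, 8, 7, 9, 11, 13, 0, 3, 15, 1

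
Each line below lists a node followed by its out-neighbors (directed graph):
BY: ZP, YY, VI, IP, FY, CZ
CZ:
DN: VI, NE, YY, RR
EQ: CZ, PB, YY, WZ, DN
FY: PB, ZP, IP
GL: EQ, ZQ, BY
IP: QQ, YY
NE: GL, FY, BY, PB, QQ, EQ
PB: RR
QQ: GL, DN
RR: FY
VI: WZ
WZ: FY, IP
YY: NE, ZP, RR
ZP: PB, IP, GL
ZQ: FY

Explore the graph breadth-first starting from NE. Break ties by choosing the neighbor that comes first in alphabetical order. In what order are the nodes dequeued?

NE → BY → EQ → FY → GL → PB → QQ → CZ → IP → VI → YY → ZP → DN → WZ → ZQ → RR

Visit NE; enqueue BY, EQ, FY, GL, PB, QQ → queue [BY, EQ, FY, GL, PB, QQ]
Visit BY; enqueue CZ, IP, VI, YY, ZP → queue [EQ, FY, GL, PB, QQ, CZ, IP, VI, YY, ZP]
Visit EQ; enqueue DN, WZ → queue [FY, GL, PB, QQ, CZ, IP, VI, YY, ZP, DN, WZ]
Visit FY → queue [GL, PB, QQ, CZ, IP, VI, YY, ZP, DN, WZ]
Visit GL; enqueue ZQ → queue [PB, QQ, CZ, IP, VI, YY, ZP, DN, WZ, ZQ]
Visit PB; enqueue RR → queue [QQ, CZ, IP, VI, YY, ZP, DN, WZ, ZQ, RR]
Visit QQ → queue [CZ, IP, VI, YY, ZP, DN, WZ, ZQ, RR]
Visit CZ → queue [IP, VI, YY, ZP, DN, WZ, ZQ, RR]
Visit IP → queue [VI, YY, ZP, DN, WZ, ZQ, RR]
Visit VI → queue [YY, ZP, DN, WZ, ZQ, RR]
Visit YY → queue [ZP, DN, WZ, ZQ, RR]
Visit ZP → queue [DN, WZ, ZQ, RR]
Visit DN → queue [WZ, ZQ, RR]
Visit WZ → queue [ZQ, RR]
Visit ZQ → queue [RR]
Visit RR → queue []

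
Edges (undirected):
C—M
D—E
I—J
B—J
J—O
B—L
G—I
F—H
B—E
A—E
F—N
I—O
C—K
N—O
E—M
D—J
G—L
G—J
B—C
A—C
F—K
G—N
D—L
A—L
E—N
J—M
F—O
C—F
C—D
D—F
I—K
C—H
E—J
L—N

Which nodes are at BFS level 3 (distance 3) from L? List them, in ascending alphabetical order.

H, K, M

Level 0: L
Level 1: A, B, D, G, N
Level 2: C, E, F, I, J, O
Level 3: H, K, M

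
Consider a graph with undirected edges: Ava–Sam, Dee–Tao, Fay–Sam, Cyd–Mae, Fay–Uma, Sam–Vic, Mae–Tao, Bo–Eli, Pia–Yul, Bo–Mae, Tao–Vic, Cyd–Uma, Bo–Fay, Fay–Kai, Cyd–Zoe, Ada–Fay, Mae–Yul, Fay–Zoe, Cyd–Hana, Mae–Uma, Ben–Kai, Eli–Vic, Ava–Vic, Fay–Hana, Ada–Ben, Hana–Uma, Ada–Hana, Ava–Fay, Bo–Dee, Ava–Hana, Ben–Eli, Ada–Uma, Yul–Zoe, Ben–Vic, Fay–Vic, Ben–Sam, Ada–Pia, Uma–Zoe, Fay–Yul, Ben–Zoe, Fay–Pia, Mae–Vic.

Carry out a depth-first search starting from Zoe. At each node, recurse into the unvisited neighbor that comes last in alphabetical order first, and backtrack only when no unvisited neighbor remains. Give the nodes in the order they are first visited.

Visit Zoe
Zoe → Yul
Yul → Pia
Pia → Fay
Fay → Vic
Vic → Tao
Tao → Mae
Mae → Uma
Uma → Hana
Hana → Cyd
Hana → Ava
Ava → Sam
Sam → Ben
Ben → Kai
Ben → Eli
Eli → Bo
Bo → Dee
Ben → Ada

Zoe, Yul, Pia, Fay, Vic, Tao, Mae, Uma, Hana, Cyd, Ava, Sam, Ben, Kai, Eli, Bo, Dee, Ada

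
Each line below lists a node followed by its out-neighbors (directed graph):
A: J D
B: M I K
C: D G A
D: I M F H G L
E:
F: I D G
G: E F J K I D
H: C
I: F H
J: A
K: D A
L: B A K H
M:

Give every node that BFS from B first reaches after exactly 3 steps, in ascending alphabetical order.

Level 0: B
Level 1: I, K, M
Level 2: A, D, F, H
Level 3: C, G, J, L
Level 4: E

C, G, J, L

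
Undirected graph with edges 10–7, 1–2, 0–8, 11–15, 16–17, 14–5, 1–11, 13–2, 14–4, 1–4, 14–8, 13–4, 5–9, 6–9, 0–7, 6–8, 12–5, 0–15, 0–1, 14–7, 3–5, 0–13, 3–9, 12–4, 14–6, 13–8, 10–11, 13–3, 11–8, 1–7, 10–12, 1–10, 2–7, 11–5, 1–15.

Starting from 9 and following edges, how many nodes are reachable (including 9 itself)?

16

BFS from 9 visits: 9, 3, 5, 6, 13, 11, 12, 14, 8, 0, 2, 4, 1, 10, 15, 7
Reachable nodes: 16 of 18 total.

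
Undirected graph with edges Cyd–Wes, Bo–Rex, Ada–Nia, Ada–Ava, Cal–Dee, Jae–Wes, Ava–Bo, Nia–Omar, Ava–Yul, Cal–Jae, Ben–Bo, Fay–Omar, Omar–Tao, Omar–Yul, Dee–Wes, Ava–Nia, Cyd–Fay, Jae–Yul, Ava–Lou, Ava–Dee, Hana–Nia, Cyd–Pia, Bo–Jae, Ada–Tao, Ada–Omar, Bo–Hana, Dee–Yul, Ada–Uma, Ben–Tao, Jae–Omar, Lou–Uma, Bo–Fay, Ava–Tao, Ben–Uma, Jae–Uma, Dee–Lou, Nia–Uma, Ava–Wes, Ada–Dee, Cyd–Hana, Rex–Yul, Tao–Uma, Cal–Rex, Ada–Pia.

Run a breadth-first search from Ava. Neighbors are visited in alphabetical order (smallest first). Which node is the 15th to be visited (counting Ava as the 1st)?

Hana

Visit Ava; enqueue Ada, Bo, Dee, Lou, Nia, Tao, Wes, Yul → queue [Ada, Bo, Dee, Lou, Nia, Tao, Wes, Yul]
Visit Ada; enqueue Omar, Pia, Uma → queue [Bo, Dee, Lou, Nia, Tao, Wes, Yul, Omar, Pia, Uma]
Visit Bo; enqueue Ben, Fay, Hana, Jae, Rex → queue [Dee, Lou, Nia, Tao, Wes, Yul, Omar, Pia, Uma, Ben, Fay, Hana, Jae, Rex]
Visit Dee; enqueue Cal → queue [Lou, Nia, Tao, Wes, Yul, Omar, Pia, Uma, Ben, Fay, Hana, Jae, Rex, Cal]
Visit Lou → queue [Nia, Tao, Wes, Yul, Omar, Pia, Uma, Ben, Fay, Hana, Jae, Rex, Cal]
Visit Nia → queue [Tao, Wes, Yul, Omar, Pia, Uma, Ben, Fay, Hana, Jae, Rex, Cal]
Visit Tao → queue [Wes, Yul, Omar, Pia, Uma, Ben, Fay, Hana, Jae, Rex, Cal]
Visit Wes; enqueue Cyd → queue [Yul, Omar, Pia, Uma, Ben, Fay, Hana, Jae, Rex, Cal, Cyd]
Visit Yul → queue [Omar, Pia, Uma, Ben, Fay, Hana, Jae, Rex, Cal, Cyd]
Visit Omar → queue [Pia, Uma, Ben, Fay, Hana, Jae, Rex, Cal, Cyd]
Visit Pia → queue [Uma, Ben, Fay, Hana, Jae, Rex, Cal, Cyd]
Visit Uma → queue [Ben, Fay, Hana, Jae, Rex, Cal, Cyd]
Visit Ben → queue [Fay, Hana, Jae, Rex, Cal, Cyd]
Visit Fay → queue [Hana, Jae, Rex, Cal, Cyd]
Visit Hana → queue [Jae, Rex, Cal, Cyd]
Visit Jae → queue [Rex, Cal, Cyd]
Visit Rex → queue [Cal, Cyd]
Visit Cal → queue [Cyd]
Visit Cyd → queue []

Visit order: Ava, Ada, Bo, Dee, Lou, Nia, Tao, Wes, Yul, Omar, Pia, Uma, Ben, Fay, Hana, Jae, Rex, Cal, Cyd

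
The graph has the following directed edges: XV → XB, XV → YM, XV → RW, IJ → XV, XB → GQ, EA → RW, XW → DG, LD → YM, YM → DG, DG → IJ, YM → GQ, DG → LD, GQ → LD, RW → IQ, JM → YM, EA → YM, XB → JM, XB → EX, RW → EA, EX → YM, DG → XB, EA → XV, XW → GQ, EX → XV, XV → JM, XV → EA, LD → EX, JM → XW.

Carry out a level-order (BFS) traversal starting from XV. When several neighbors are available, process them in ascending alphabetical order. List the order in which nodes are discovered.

Visit XV; enqueue EA, JM, RW, XB, YM → queue [EA, JM, RW, XB, YM]
Visit EA → queue [JM, RW, XB, YM]
Visit JM; enqueue XW → queue [RW, XB, YM, XW]
Visit RW; enqueue IQ → queue [XB, YM, XW, IQ]
Visit XB; enqueue EX, GQ → queue [YM, XW, IQ, EX, GQ]
Visit YM; enqueue DG → queue [XW, IQ, EX, GQ, DG]
Visit XW → queue [IQ, EX, GQ, DG]
Visit IQ → queue [EX, GQ, DG]
Visit EX → queue [GQ, DG]
Visit GQ; enqueue LD → queue [DG, LD]
Visit DG; enqueue IJ → queue [LD, IJ]
Visit LD → queue [IJ]
Visit IJ → queue []

XV, EA, JM, RW, XB, YM, XW, IQ, EX, GQ, DG, LD, IJ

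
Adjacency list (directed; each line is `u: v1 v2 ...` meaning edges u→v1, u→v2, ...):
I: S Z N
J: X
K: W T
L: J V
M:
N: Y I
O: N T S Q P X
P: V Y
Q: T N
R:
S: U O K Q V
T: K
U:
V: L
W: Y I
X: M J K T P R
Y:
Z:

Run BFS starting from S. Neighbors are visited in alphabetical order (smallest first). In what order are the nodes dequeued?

Visit S; enqueue K, O, Q, U, V → queue [K, O, Q, U, V]
Visit K; enqueue T, W → queue [O, Q, U, V, T, W]
Visit O; enqueue N, P, X → queue [Q, U, V, T, W, N, P, X]
Visit Q → queue [U, V, T, W, N, P, X]
Visit U → queue [V, T, W, N, P, X]
Visit V; enqueue L → queue [T, W, N, P, X, L]
Visit T → queue [W, N, P, X, L]
Visit W; enqueue I, Y → queue [N, P, X, L, I, Y]
Visit N → queue [P, X, L, I, Y]
Visit P → queue [X, L, I, Y]
Visit X; enqueue J, M, R → queue [L, I, Y, J, M, R]
Visit L → queue [I, Y, J, M, R]
Visit I; enqueue Z → queue [Y, J, M, R, Z]
Visit Y → queue [J, M, R, Z]
Visit J → queue [M, R, Z]
Visit M → queue [R, Z]
Visit R → queue [Z]
Visit Z → queue []

S, K, O, Q, U, V, T, W, N, P, X, L, I, Y, J, M, R, Z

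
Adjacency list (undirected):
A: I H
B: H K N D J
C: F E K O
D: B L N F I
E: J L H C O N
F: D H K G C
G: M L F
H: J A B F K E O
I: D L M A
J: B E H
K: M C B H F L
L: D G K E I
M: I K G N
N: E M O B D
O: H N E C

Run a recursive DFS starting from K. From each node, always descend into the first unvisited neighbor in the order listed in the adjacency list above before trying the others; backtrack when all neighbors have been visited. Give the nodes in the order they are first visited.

K -> M -> I -> D -> B -> H -> J -> E -> L -> G -> F -> C -> O -> N -> A

Visit K
K → M
M → I
I → D
D → B
B → H
H → J
J → E
E → L
L → G
G → F
F → C
C → O
O → N
H → A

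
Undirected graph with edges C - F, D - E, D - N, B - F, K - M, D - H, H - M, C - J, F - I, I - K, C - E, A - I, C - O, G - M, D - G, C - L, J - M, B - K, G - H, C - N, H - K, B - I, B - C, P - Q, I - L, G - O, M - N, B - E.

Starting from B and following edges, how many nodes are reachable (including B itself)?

15

BFS from B visits: B, C, E, F, I, K, J, L, N, O, D, A, H, M, G
Reachable nodes: 15 of 17 total.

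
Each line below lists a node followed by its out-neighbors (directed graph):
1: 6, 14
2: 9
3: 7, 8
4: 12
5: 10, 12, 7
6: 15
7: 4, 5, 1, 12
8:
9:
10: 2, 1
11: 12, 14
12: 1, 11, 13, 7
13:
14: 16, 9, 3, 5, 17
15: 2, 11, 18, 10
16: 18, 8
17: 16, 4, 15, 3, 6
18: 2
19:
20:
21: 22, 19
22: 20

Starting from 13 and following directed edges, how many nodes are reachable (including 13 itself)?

1

BFS from 13 visits: 13
Reachable nodes: 1 of 22 total.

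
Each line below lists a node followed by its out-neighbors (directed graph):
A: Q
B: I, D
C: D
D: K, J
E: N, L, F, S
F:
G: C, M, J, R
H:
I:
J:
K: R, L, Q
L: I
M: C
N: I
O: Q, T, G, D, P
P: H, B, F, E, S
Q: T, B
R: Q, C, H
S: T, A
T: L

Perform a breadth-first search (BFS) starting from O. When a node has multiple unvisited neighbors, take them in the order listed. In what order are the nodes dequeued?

O → Q → T → G → D → P → B → L → C → M → J → R → K → H → F → E → S → I → N → A

Visit O; enqueue Q, T, G, D, P → queue [Q, T, G, D, P]
Visit Q; enqueue B → queue [T, G, D, P, B]
Visit T; enqueue L → queue [G, D, P, B, L]
Visit G; enqueue C, M, J, R → queue [D, P, B, L, C, M, J, R]
Visit D; enqueue K → queue [P, B, L, C, M, J, R, K]
Visit P; enqueue H, F, E, S → queue [B, L, C, M, J, R, K, H, F, E, S]
Visit B; enqueue I → queue [L, C, M, J, R, K, H, F, E, S, I]
Visit L → queue [C, M, J, R, K, H, F, E, S, I]
Visit C → queue [M, J, R, K, H, F, E, S, I]
Visit M → queue [J, R, K, H, F, E, S, I]
Visit J → queue [R, K, H, F, E, S, I]
Visit R → queue [K, H, F, E, S, I]
Visit K → queue [H, F, E, S, I]
Visit H → queue [F, E, S, I]
Visit F → queue [E, S, I]
Visit E; enqueue N → queue [S, I, N]
Visit S; enqueue A → queue [I, N, A]
Visit I → queue [N, A]
Visit N → queue [A]
Visit A → queue []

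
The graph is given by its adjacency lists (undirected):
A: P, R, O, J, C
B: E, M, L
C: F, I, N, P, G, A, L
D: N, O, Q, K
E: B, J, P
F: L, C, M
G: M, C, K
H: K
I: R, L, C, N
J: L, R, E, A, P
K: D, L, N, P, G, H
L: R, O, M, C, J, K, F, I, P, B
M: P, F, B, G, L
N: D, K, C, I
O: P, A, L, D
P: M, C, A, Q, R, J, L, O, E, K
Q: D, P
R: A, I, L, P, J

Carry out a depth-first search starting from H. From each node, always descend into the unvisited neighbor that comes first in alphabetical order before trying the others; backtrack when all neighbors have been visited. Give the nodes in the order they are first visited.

Visit H
H → K
K → D
D → N
N → C
C → A
A → J
J → E
E → B
B → L
L → F
F → M
M → G
M → P
P → O
P → Q
P → R
R → I

H, K, D, N, C, A, J, E, B, L, F, M, G, P, O, Q, R, I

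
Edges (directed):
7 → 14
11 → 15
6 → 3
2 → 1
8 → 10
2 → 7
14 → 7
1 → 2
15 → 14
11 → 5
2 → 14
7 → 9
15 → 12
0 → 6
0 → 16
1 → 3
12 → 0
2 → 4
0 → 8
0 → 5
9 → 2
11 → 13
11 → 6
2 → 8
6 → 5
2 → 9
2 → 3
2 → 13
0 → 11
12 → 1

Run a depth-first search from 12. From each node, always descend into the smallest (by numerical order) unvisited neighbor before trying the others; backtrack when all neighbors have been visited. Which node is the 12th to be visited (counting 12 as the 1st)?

Visit 12
12 → 0
0 → 5
0 → 6
6 → 3
0 → 8
8 → 10
0 → 11
11 → 13
11 → 15
15 → 14
14 → 7
7 → 9
9 → 2
2 → 1
2 → 4
0 → 16

Visit order: 12, 0, 5, 6, 3, 8, 10, 11, 13, 15, 14, 7, 9, 2, 1, 4, 16

7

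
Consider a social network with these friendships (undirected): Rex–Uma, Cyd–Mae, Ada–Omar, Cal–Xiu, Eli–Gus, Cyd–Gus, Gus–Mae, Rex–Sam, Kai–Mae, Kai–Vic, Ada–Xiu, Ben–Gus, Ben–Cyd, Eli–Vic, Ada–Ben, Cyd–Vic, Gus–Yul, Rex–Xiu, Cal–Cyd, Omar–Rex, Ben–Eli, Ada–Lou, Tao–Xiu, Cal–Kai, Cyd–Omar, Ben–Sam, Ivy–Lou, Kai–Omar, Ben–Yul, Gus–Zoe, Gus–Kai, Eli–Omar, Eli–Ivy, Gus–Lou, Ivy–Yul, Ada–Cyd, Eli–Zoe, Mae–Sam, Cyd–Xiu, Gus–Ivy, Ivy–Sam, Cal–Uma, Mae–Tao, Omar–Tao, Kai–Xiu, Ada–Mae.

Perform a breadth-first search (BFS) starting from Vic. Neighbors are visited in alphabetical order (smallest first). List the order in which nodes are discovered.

Vic, Cyd, Eli, Kai, Ada, Ben, Cal, Gus, Mae, Omar, Xiu, Ivy, Zoe, Lou, Sam, Yul, Uma, Tao, Rex

Visit Vic; enqueue Cyd, Eli, Kai → queue [Cyd, Eli, Kai]
Visit Cyd; enqueue Ada, Ben, Cal, Gus, Mae, Omar, Xiu → queue [Eli, Kai, Ada, Ben, Cal, Gus, Mae, Omar, Xiu]
Visit Eli; enqueue Ivy, Zoe → queue [Kai, Ada, Ben, Cal, Gus, Mae, Omar, Xiu, Ivy, Zoe]
Visit Kai → queue [Ada, Ben, Cal, Gus, Mae, Omar, Xiu, Ivy, Zoe]
Visit Ada; enqueue Lou → queue [Ben, Cal, Gus, Mae, Omar, Xiu, Ivy, Zoe, Lou]
Visit Ben; enqueue Sam, Yul → queue [Cal, Gus, Mae, Omar, Xiu, Ivy, Zoe, Lou, Sam, Yul]
Visit Cal; enqueue Uma → queue [Gus, Mae, Omar, Xiu, Ivy, Zoe, Lou, Sam, Yul, Uma]
Visit Gus → queue [Mae, Omar, Xiu, Ivy, Zoe, Lou, Sam, Yul, Uma]
Visit Mae; enqueue Tao → queue [Omar, Xiu, Ivy, Zoe, Lou, Sam, Yul, Uma, Tao]
Visit Omar; enqueue Rex → queue [Xiu, Ivy, Zoe, Lou, Sam, Yul, Uma, Tao, Rex]
Visit Xiu → queue [Ivy, Zoe, Lou, Sam, Yul, Uma, Tao, Rex]
Visit Ivy → queue [Zoe, Lou, Sam, Yul, Uma, Tao, Rex]
Visit Zoe → queue [Lou, Sam, Yul, Uma, Tao, Rex]
Visit Lou → queue [Sam, Yul, Uma, Tao, Rex]
Visit Sam → queue [Yul, Uma, Tao, Rex]
Visit Yul → queue [Uma, Tao, Rex]
Visit Uma → queue [Tao, Rex]
Visit Tao → queue [Rex]
Visit Rex → queue []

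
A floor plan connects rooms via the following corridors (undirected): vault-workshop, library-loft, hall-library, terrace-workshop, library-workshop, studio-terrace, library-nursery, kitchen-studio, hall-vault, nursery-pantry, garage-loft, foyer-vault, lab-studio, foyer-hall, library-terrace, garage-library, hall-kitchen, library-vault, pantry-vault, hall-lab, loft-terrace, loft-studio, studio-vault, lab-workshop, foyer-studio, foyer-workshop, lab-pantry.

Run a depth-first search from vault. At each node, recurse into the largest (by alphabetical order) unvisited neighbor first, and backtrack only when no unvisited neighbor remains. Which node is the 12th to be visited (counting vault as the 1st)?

Visit vault
vault → workshop
workshop → terrace
terrace → studio
studio → loft
loft → library
library → nursery
nursery → pantry
pantry → lab
lab → hall
hall → kitchen
hall → foyer
library → garage

Visit order: vault, workshop, terrace, studio, loft, library, nursery, pantry, lab, hall, kitchen, foyer, garage

foyer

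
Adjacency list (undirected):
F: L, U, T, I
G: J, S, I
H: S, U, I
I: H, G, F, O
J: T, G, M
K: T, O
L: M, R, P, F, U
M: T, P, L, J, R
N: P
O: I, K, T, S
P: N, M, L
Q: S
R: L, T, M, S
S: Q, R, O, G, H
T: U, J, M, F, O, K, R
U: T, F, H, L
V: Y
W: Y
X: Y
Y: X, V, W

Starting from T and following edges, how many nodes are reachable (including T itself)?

BFS from T visits: T, U, R, O, M, K, J, F, L, H, S, I, P, G, Q, N
Reachable nodes: 16 of 20 total.

16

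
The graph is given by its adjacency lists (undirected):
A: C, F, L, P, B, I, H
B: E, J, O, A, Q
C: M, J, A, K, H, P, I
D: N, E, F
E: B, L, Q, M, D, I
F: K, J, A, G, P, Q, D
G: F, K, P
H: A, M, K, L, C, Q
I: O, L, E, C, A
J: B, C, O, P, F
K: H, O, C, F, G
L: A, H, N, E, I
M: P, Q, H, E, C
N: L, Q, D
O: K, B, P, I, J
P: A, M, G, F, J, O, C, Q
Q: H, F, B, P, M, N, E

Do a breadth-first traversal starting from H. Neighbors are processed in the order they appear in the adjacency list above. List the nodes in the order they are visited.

Visit H; enqueue A, M, K, L, C, Q → queue [A, M, K, L, C, Q]
Visit A; enqueue F, P, B, I → queue [M, K, L, C, Q, F, P, B, I]
Visit M; enqueue E → queue [K, L, C, Q, F, P, B, I, E]
Visit K; enqueue O, G → queue [L, C, Q, F, P, B, I, E, O, G]
Visit L; enqueue N → queue [C, Q, F, P, B, I, E, O, G, N]
Visit C; enqueue J → queue [Q, F, P, B, I, E, O, G, N, J]
Visit Q → queue [F, P, B, I, E, O, G, N, J]
Visit F; enqueue D → queue [P, B, I, E, O, G, N, J, D]
Visit P → queue [B, I, E, O, G, N, J, D]
Visit B → queue [I, E, O, G, N, J, D]
Visit I → queue [E, O, G, N, J, D]
Visit E → queue [O, G, N, J, D]
Visit O → queue [G, N, J, D]
Visit G → queue [N, J, D]
Visit N → queue [J, D]
Visit J → queue [D]
Visit D → queue []

H -> A -> M -> K -> L -> C -> Q -> F -> P -> B -> I -> E -> O -> G -> N -> J -> D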